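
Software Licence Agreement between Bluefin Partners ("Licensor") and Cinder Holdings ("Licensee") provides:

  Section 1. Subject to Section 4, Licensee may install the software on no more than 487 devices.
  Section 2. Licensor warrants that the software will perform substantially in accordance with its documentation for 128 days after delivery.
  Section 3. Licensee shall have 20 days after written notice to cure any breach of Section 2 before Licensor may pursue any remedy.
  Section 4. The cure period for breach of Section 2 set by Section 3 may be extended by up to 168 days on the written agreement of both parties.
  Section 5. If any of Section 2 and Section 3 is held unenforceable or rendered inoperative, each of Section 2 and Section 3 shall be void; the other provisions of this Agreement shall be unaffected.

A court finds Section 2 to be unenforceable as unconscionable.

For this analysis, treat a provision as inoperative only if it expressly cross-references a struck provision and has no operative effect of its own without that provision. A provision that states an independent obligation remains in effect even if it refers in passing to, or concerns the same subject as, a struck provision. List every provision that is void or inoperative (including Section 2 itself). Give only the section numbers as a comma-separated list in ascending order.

2, 3, 4

Section 2 is struck. Section 3 operates only by reference to Section 2, so it falls with Section 2. Section 4 operates only by reference to Section 3, so it falls with Section 3. Although Section 1 refers to Section 4, its operative terms do not depend on Section 4, so it remains in effect. Section 5 declares Section 2 and Section 3 mutually dependent; since one of them has fallen, all of them are of no effect. The remainder continues in force under Section 5. The provisions still in force are Section 1 and Section 5.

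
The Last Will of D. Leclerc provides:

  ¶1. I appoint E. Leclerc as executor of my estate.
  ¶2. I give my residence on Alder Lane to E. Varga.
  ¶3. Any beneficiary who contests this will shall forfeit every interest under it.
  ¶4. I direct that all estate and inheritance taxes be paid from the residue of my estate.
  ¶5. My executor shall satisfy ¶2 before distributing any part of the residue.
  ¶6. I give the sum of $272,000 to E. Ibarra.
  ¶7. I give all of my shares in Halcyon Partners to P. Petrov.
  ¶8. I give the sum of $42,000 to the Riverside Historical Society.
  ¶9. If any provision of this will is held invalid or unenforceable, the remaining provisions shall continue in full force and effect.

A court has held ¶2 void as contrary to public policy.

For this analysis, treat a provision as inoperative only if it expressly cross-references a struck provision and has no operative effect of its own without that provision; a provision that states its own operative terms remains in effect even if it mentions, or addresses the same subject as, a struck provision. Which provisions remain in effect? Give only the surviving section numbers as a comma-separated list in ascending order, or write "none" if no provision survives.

¶2 is struck. The only function of ¶5 is the priority direction for ¶2, so it cannot stand once ¶2 is removed. ¶9 is a severability clause and preserves every provision that can still be given independent effect. That leaves ¶1, ¶3, ¶4, ¶6, ¶7, ¶8, and ¶9 in effect.

1, 3, 4, 6, 7, 8, 9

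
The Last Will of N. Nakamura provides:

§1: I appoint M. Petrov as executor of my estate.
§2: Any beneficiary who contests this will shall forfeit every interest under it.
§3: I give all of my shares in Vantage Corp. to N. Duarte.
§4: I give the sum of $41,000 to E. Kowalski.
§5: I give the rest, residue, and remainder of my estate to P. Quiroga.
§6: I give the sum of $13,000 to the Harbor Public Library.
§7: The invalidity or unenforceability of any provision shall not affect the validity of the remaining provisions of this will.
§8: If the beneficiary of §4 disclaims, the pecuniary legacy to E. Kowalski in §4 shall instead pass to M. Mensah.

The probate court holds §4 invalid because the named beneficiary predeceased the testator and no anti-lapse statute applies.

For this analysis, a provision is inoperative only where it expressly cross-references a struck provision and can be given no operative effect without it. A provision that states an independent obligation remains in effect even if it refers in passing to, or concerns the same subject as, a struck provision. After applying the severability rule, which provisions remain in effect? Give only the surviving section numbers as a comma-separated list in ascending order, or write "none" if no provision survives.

§4 is struck. The only function of §8 is the alternative disposition for §4, so it cannot stand once §4 is removed. §7 is a severability clause and preserves every provision that can still be given independent effect. §1, §2, §3, §5, §6, and §7 remain in effect.

1, 2, 3, 5, 6, 7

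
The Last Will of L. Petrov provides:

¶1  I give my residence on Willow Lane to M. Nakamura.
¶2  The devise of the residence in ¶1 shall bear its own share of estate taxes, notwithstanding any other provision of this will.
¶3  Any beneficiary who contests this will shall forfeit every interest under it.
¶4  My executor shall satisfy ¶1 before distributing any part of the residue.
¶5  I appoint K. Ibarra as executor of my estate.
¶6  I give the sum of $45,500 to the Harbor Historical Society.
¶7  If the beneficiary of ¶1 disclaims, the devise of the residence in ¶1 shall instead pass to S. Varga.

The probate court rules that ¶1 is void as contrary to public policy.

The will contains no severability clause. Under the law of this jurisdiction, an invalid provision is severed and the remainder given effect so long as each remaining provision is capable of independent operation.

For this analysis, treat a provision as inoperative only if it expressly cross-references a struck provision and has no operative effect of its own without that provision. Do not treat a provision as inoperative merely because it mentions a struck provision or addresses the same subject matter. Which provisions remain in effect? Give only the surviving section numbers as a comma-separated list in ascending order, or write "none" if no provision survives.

3, 5, 6

¶1 is struck. ¶2 merely fixes the tax charge on ¶1; with ¶1 gone it has nothing to operate on and falls away. ¶4 merely fixes the priority direction for ¶1; with ¶1 gone it has nothing to operate on and falls away. ¶7 operates only by reference to ¶1, so it falls with ¶1. With no severability clause, the stated default rule severs what cannot stand and enforces each remaining provision that can operate on its own. The provisions still in force are ¶3, ¶5, and ¶6.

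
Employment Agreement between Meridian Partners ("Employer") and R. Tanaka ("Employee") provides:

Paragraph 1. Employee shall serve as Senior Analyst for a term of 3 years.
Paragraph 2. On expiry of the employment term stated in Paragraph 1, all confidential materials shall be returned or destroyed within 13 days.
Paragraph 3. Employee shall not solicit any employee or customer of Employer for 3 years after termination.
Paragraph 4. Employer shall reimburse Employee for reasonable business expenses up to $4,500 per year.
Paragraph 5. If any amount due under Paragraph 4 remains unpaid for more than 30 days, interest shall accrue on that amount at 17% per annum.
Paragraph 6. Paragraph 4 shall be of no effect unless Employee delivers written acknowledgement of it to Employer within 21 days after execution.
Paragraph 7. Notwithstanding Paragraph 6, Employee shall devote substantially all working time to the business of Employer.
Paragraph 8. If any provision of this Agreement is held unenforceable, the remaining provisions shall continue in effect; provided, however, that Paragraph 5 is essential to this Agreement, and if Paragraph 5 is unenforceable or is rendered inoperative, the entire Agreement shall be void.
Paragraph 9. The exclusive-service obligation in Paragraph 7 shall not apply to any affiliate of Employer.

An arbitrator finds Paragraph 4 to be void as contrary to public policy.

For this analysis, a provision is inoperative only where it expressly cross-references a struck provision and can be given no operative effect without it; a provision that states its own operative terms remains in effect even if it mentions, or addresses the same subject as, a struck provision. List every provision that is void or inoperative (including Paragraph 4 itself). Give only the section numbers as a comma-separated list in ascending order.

1, 2, 3, 4, 5, 6, 7, 8, 9

Paragraph 4 is struck. Paragraph 5 has no operative effect of its own apart from Paragraph 4 and is therefore inoperative. Paragraph 6 merely fixes the acknowledgement condition for Paragraph 4; with Paragraph 4 gone it has nothing to operate on and falls away. Paragraph 8 makes Paragraph 5 an essential term, and Paragraph 5 has been rendered inoperative by the cascade; under Paragraph 8, the entire Agreement is therefore void. No provision of the Agreement survives.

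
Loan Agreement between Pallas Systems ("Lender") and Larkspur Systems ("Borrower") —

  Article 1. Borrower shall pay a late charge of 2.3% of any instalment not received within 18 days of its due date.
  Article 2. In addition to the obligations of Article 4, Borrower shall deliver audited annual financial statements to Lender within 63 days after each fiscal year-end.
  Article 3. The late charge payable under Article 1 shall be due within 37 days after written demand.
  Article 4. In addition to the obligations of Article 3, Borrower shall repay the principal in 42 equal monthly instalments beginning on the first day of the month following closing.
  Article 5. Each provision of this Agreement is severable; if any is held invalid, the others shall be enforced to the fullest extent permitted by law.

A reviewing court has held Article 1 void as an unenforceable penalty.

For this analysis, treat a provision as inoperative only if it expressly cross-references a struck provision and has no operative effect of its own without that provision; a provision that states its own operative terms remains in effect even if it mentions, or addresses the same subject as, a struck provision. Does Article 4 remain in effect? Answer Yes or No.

Article 1 is struck. Article 3 has no operative effect of its own apart from Article 1 and is therefore inoperative. Although Article 4 refers to Article 3, its operative terms do not depend on Article 3, so it remains in effect. Article 5 is a severability clause and preserves every provision that can still be given independent effect. Article 2, Article 4, and Article 5 remain in effect. Article 4 is among the surviving provisions, so the answer is yes.

Yes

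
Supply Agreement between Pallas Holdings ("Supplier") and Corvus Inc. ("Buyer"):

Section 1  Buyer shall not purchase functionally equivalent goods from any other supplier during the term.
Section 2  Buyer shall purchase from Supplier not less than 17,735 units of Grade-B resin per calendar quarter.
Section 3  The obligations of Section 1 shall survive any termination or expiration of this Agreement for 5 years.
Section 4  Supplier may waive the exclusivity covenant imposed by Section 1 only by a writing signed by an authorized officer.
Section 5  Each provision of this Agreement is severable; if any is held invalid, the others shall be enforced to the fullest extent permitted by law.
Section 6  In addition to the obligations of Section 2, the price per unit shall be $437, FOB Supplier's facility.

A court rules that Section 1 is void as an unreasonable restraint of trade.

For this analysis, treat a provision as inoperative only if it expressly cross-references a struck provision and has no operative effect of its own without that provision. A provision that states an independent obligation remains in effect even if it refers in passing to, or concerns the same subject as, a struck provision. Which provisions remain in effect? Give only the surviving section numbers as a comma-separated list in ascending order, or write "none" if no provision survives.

Section 1 is struck. Section 3 merely fixes the survival period for Section 1; with Section 1 gone it has nothing to operate on and falls away. Section 4 operates only by reference to Section 1, so it falls with Section 1. Section 5 is a severability clause and preserves every provision that can still be given independent effect. That leaves Section 2, Section 5, and Section 6 in effect.

2, 5, 6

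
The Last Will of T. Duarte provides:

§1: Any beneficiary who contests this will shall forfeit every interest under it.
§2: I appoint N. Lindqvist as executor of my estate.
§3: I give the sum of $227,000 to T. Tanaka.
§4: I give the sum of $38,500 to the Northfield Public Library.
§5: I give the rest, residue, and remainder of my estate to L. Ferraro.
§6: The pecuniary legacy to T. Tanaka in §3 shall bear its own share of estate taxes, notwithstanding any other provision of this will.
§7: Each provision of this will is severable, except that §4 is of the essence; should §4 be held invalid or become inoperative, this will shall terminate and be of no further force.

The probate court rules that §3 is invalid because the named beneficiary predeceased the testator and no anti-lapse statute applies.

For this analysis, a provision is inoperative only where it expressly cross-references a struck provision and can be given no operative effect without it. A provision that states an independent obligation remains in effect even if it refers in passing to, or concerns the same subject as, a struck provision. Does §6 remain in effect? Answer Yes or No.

§3 is struck. §6 has no operative effect of its own apart from §3 and is therefore inoperative. §7 makes §4 an essential term, but §4 is unaffected, so the severability proviso in §7 preserves the remaining provisions. That leaves §1, §2, §4, §5, and §7 in effect. §6 is among the inoperative provisions, so the answer is no.

No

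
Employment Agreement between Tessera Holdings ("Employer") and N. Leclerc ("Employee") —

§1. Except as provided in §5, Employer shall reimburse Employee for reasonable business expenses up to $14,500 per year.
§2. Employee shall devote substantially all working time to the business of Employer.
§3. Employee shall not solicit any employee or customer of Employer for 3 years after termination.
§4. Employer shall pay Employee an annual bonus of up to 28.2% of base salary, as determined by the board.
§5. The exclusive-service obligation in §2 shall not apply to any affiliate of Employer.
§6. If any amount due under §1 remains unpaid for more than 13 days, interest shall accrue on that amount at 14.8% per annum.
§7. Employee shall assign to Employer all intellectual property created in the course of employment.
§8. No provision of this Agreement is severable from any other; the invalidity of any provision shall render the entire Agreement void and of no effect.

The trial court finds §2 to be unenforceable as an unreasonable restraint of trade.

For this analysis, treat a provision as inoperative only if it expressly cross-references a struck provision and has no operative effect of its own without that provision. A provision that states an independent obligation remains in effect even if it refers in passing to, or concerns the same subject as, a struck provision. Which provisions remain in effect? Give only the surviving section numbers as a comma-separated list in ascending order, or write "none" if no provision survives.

§2 is struck. The whole of §5 is the carve-out from the exclusive-service obligation, defined by reference to §2, so §5 cannot stand once §2 is removed. §8 provides that the Agreement is not severable, so the invalidity of any one provision voids the entire Agreement. No provision of the Agreement survives.

none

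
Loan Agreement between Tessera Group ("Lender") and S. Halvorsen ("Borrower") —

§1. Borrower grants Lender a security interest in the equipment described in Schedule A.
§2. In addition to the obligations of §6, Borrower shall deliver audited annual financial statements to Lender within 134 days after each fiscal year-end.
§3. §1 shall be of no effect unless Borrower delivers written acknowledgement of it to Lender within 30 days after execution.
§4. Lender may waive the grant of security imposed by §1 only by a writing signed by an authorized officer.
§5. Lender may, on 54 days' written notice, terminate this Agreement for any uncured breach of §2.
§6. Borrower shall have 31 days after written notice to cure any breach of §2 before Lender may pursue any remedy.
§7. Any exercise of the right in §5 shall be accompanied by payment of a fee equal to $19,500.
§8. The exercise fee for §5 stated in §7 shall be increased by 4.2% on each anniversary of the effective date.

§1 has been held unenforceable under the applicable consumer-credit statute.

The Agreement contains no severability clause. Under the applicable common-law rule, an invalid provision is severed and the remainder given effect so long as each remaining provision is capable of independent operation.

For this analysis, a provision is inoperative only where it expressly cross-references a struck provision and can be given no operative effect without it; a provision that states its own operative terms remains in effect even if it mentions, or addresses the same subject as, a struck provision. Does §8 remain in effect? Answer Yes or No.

§1 is struck. The only function of §3 is the acknowledgement condition for §1, so it cannot stand once §1 is removed. §4 merely fixes the waiver condition for §1; with §1 gone it has nothing to operate on and falls away. With no severability clause, the stated default rule severs what cannot stand and enforces each remaining provision that can operate on its own. §2, §5, §6, §7, and §8 remain in effect. §8 is among the surviving provisions, so the answer is yes.

Yes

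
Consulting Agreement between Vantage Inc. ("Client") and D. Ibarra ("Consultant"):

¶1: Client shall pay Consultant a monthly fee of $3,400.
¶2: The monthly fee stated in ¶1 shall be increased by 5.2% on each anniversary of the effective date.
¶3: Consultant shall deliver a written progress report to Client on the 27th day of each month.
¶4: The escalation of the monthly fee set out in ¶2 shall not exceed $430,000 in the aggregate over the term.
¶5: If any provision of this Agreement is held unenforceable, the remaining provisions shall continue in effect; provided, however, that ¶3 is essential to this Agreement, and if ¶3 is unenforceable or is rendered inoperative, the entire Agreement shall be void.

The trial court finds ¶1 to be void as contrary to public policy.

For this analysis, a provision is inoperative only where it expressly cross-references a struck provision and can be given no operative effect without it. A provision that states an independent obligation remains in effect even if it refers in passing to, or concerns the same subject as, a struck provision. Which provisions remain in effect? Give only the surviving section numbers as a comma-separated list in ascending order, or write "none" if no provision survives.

¶1 is struck. ¶2 operates only by reference to ¶1, so it falls with ¶1. ¶4 has no operative effect of its own apart from ¶2 and is therefore inoperative. ¶5 makes ¶3 an essential term, but ¶3 is unaffected, so the severability proviso in ¶5 preserves the remaining provisions. That leaves ¶3 and ¶5 in effect.

3, 5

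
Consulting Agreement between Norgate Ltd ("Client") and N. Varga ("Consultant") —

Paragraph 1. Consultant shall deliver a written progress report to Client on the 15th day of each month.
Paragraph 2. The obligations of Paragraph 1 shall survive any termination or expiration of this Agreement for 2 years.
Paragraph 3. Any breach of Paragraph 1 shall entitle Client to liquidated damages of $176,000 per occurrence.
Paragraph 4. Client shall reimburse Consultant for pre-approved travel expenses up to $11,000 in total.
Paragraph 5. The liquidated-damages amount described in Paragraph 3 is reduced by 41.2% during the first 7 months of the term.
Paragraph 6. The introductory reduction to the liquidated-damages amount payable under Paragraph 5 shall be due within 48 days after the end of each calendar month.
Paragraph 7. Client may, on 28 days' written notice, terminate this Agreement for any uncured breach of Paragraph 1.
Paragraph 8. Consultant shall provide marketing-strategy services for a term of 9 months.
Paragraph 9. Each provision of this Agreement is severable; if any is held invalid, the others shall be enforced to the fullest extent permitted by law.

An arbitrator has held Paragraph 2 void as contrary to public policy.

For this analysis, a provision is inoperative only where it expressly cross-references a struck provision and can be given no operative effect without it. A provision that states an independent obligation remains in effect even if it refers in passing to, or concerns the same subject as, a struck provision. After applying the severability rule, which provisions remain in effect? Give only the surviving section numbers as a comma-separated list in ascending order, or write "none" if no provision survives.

1, 3, 4, 5, 6, 7, 8, 9

Paragraph 2 is struck. Nothing else in the Agreement is defined by reference to Paragraph 2. Under the severability clause in Paragraph 9, the remaining provisions continue in force. The provisions still in force are Paragraph 1, Paragraph 3, Paragraph 4, Paragraph 5, Paragraph 6, Paragraph 7, Paragraph 8, and Paragraph 9.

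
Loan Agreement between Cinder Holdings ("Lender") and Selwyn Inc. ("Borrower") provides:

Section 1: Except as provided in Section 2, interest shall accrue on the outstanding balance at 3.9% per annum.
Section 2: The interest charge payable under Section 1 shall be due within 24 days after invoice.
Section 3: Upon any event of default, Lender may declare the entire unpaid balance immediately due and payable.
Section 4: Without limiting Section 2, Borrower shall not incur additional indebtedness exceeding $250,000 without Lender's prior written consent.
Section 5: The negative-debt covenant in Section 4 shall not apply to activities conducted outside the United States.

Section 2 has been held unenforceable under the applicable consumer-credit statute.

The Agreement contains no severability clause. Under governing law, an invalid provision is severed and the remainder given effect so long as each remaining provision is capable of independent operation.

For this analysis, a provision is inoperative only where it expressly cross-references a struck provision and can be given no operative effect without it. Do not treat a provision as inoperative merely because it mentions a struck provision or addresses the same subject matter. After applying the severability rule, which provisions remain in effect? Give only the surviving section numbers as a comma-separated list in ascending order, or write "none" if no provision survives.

Section 2 is struck. Section 1 mentions Section 2 but its own obligation stands independently of Section 2, so Section 1 is not affected. Section 4 mentions Section 2 but its own obligation stands independently of Section 2, so Section 4 is not affected. No other provision's operative terms depend on Section 2. Under the stated default rule, only provisions that cannot operate independently fall away; the rest are enforced. The provisions still in force are Section 1, Section 3, Section 4, and Section 5.

1, 3, 4, 5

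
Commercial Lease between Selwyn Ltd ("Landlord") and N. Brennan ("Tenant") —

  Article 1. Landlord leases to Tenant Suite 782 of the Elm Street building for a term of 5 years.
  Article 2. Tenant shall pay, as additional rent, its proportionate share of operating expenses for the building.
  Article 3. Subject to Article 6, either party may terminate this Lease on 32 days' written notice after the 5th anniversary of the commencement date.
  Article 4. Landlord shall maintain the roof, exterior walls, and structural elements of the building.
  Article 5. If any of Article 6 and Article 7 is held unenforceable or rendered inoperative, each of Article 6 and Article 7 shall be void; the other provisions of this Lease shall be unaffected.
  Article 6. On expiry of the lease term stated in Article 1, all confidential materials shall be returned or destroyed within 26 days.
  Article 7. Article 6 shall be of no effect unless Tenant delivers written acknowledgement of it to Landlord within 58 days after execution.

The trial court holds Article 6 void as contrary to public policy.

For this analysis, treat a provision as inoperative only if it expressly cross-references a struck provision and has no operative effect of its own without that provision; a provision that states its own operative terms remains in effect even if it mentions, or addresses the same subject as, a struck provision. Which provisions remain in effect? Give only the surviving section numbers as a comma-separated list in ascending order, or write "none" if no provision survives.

Article 6 is struck. The only function of Article 7 is the acknowledgement condition for Article 6, so it cannot stand once Article 6 is removed. Article 3 mentions Article 6 but its own obligation stands independently of Article 6, so Article 3 is not affected. Article 5 declares Article 6 and Article 7 mutually dependent; since one of them has fallen, all of them are of no effect. The remainder continues in force under Article 5. That leaves Article 1, Article 2, Article 3, Article 4, and Article 5 in effect.

1, 2, 3, 4, 5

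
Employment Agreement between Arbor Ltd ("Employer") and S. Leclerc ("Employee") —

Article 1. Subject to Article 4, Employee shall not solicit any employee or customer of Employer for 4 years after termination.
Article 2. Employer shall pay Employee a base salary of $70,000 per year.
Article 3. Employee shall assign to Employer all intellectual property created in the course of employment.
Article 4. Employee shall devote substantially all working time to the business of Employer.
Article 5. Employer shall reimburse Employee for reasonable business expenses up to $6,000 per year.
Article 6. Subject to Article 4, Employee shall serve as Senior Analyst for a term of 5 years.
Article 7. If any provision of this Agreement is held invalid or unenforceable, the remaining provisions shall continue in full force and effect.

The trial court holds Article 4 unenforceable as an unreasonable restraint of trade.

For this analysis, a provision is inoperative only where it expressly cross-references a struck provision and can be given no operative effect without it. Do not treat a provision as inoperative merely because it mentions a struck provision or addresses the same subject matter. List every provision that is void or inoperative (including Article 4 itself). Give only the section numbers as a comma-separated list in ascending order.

Article 4 is struck. Article 1 mentions Article 4 but its own obligation stands independently of Article 4, so Article 1 is not affected. Although Article 6 refers to Article 4, its operative terms do not depend on Article 4, so it remains in effect. Nothing else in the Agreement is defined by reference to Article 4. Under the severability clause in Article 7, the remaining provisions continue in force. That leaves Article 1, Article 2, Article 3, Article 5, Article 6, and Article 7 in effect.

4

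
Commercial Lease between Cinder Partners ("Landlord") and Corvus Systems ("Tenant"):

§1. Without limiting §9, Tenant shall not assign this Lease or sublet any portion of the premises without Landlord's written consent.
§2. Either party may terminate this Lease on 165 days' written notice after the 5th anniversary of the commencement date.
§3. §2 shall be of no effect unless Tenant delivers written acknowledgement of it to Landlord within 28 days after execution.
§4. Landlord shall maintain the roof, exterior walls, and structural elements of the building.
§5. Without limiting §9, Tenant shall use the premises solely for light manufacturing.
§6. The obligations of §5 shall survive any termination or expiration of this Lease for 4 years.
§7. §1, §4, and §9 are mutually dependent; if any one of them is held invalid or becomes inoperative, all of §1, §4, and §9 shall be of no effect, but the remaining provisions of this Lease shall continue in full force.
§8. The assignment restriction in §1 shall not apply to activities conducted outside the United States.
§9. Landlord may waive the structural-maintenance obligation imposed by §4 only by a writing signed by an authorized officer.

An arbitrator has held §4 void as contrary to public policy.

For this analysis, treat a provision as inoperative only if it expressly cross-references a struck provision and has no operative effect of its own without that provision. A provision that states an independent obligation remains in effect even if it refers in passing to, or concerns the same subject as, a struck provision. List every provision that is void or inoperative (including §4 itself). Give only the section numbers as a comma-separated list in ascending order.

§4 is struck. §9 operates only by reference to §4, so it falls with §4. §5 mentions §9 but its own obligation stands independently of §9, so §5 is not affected. §7 declares §1, §4, and §9 mutually dependent; since one of them has fallen, all of them are of no effect. That brings down §1 as well. §8 in turn depends solely on a provision now struck and likewise falls. The remainder continues in force under §7. The provisions still in force are §2, §3, §5, §6, and §7.

1, 4, 8, 9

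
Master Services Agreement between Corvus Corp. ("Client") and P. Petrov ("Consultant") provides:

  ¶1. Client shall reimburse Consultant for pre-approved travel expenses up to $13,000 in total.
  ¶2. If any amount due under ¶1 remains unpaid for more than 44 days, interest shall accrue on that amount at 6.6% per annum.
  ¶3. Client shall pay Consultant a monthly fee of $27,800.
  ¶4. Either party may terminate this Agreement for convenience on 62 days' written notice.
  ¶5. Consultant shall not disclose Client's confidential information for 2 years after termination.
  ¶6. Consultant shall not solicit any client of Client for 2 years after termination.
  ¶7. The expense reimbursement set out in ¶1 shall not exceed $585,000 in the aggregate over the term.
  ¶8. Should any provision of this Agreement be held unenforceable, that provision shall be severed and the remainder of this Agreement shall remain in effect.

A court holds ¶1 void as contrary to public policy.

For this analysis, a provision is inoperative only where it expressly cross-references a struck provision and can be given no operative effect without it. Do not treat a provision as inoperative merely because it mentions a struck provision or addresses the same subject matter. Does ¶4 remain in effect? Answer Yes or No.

¶1 is struck. ¶2 operates only by reference to ¶1, so it falls with ¶1. ¶7 does nothing except set the aggregate cap on the expense reimbursement by reference to ¶1; with ¶1 gone it has no independent effect and is inoperative. Under the severability clause in ¶8, the remaining provisions continue in force. ¶3, ¶4, ¶5, ¶6, and ¶8 remain in effect. ¶4 is among the surviving provisions, so the answer is yes.

Yes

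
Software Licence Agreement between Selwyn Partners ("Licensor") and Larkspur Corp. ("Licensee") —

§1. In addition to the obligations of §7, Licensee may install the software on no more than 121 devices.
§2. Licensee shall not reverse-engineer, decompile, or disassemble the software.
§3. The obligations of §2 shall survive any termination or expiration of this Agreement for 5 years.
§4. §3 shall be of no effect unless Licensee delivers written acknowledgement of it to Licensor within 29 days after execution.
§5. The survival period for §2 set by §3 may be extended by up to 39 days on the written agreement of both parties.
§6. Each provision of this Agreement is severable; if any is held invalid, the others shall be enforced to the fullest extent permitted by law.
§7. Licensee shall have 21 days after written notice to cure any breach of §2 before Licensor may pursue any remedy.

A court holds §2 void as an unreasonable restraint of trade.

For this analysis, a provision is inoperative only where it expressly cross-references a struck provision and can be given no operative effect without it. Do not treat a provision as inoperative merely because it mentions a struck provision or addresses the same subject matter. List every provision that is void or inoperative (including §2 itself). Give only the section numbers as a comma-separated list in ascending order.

§2 is struck. §3 operates only by reference to §2, so it falls with §2. §7 has no operative effect of its own apart from §2 and is therefore inoperative. §4 operates only by reference to §3, so it falls with §3. §5 operates only by reference to §3, so it falls with §3. §1 mentions §7 but its own obligation stands independently of §7, so §1 is not affected. Under the severability clause in §6, the remaining provisions continue in force. The provisions still in force are §1 and §6.

2, 3, 4, 5, 7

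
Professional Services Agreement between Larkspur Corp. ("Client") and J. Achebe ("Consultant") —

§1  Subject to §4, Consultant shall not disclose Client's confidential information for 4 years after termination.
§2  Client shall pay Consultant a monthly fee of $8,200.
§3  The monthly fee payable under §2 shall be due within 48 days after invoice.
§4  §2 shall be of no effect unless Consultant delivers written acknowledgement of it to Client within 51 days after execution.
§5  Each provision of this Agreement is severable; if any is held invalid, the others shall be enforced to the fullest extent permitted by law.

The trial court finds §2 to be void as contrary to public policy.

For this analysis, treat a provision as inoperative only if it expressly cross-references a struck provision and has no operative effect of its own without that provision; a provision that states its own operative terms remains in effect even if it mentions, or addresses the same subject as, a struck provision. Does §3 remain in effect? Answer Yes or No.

No

§2 is struck. §3 has no operative effect of its own apart from §2 and is therefore inoperative. §4 has no operative effect of its own apart from §2 and is therefore inoperative. §1 mentions §4 but its own obligation stands independently of §4, so §1 is not affected. Under the severability clause in §5, the remaining provisions continue in force. The provisions still in force are §1 and §5. §3 is among the inoperative provisions, so the answer is no.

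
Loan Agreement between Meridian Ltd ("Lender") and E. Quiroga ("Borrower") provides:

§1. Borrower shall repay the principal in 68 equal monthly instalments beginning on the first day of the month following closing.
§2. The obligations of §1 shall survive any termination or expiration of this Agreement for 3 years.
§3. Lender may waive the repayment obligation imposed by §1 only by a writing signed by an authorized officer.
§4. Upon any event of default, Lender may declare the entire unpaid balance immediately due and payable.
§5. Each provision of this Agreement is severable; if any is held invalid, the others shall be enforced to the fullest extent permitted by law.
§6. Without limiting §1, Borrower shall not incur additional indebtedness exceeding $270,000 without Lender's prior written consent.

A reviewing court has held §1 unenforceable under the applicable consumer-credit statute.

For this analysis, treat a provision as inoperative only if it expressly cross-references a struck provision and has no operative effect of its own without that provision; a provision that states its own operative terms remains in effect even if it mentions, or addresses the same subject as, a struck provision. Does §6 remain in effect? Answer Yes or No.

Yes

§1 is struck. §2 merely fixes the survival period for §1; with §1 gone it has nothing to operate on and falls away. §3 has no operative effect of its own apart from §1 and is therefore inoperative. Although §6 refers to §1, its operative terms do not depend on §1, so it remains in effect. §5 is a severability clause and preserves every provision that can still be given independent effect. The provisions still in force are §4, §5, and §6. §6 is among the surviving provisions, so the answer is yes.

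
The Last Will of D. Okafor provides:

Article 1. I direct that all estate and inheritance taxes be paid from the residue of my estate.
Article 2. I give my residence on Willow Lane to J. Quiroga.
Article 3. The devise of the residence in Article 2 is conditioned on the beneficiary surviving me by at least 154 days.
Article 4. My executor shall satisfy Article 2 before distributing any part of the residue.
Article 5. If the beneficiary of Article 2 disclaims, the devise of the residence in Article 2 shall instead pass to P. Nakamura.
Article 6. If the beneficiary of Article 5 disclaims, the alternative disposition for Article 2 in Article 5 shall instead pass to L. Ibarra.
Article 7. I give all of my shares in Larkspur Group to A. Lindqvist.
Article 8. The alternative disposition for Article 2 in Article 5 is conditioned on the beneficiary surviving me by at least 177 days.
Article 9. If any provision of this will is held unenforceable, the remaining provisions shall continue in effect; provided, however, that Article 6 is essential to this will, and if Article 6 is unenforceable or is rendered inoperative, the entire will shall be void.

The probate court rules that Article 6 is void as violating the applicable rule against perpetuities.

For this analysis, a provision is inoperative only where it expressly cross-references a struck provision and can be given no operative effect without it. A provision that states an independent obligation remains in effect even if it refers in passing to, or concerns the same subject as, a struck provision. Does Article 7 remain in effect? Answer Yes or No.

No

Article 6 is struck. Nothing else in the will is defined by reference to Article 6. Article 9 makes Article 6 an essential term, and Article 6 is the provision held invalid; under Article 9, the entire will is therefore void. No provision of the will survives. Article 7 is among the inoperative provisions, so the answer is no.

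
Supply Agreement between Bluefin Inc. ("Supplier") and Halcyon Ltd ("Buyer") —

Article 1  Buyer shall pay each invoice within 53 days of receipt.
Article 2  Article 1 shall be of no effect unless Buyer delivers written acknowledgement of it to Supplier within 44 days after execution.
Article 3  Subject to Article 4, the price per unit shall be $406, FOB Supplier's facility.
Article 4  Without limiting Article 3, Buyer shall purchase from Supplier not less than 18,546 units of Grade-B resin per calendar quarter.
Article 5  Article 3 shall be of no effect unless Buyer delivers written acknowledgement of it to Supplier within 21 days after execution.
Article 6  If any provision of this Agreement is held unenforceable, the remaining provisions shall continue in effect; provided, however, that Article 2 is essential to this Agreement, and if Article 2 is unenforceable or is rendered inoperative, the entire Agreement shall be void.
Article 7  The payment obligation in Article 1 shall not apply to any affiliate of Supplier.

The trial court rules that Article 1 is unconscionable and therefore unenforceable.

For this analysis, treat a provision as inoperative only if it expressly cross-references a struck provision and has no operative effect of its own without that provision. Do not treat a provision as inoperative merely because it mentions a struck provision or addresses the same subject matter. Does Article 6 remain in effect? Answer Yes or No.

Article 1 is struck. Article 2 operates only by reference to Article 1, so it falls with Article 1. Article 7 does nothing except set the carve-out from the payment obligation by reference to Article 1; with Article 1 gone it has no independent effect and is inoperative. Article 6 makes Article 2 an essential term, and Article 2 has been rendered inoperative by the cascade; under Article 6, the entire Agreement is therefore void. No provision of the Agreement survives. Article 6 is among the inoperative provisions, so the answer is no.

No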